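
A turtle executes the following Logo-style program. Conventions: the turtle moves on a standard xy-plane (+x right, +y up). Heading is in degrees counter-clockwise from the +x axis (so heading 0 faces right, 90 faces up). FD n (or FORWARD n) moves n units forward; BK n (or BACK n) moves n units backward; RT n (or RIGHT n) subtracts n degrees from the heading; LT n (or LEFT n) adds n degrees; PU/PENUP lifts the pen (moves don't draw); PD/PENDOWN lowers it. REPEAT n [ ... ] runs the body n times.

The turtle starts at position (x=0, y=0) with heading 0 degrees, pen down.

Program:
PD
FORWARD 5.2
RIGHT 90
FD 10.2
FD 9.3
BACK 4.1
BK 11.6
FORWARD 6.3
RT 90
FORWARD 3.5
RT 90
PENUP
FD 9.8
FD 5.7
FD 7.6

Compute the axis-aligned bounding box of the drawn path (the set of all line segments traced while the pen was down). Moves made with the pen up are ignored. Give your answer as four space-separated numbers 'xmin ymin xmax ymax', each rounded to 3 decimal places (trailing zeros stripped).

Answer: 0 -19.5 5.2 0

Derivation:
Executing turtle program step by step:
Start: pos=(0,0), heading=0, pen down
PD: pen down
FD 5.2: (0,0) -> (5.2,0) [heading=0, draw]
RT 90: heading 0 -> 270
FD 10.2: (5.2,0) -> (5.2,-10.2) [heading=270, draw]
FD 9.3: (5.2,-10.2) -> (5.2,-19.5) [heading=270, draw]
BK 4.1: (5.2,-19.5) -> (5.2,-15.4) [heading=270, draw]
BK 11.6: (5.2,-15.4) -> (5.2,-3.8) [heading=270, draw]
FD 6.3: (5.2,-3.8) -> (5.2,-10.1) [heading=270, draw]
RT 90: heading 270 -> 180
FD 3.5: (5.2,-10.1) -> (1.7,-10.1) [heading=180, draw]
RT 90: heading 180 -> 90
PU: pen up
FD 9.8: (1.7,-10.1) -> (1.7,-0.3) [heading=90, move]
FD 5.7: (1.7,-0.3) -> (1.7,5.4) [heading=90, move]
FD 7.6: (1.7,5.4) -> (1.7,13) [heading=90, move]
Final: pos=(1.7,13), heading=90, 7 segment(s) drawn

Segment endpoints: x in {0, 1.7, 5.2, 5.2, 5.2}, y in {-19.5, -15.4, -10.2, -10.1, -3.8, 0}
xmin=0, ymin=-19.5, xmax=5.2, ymax=0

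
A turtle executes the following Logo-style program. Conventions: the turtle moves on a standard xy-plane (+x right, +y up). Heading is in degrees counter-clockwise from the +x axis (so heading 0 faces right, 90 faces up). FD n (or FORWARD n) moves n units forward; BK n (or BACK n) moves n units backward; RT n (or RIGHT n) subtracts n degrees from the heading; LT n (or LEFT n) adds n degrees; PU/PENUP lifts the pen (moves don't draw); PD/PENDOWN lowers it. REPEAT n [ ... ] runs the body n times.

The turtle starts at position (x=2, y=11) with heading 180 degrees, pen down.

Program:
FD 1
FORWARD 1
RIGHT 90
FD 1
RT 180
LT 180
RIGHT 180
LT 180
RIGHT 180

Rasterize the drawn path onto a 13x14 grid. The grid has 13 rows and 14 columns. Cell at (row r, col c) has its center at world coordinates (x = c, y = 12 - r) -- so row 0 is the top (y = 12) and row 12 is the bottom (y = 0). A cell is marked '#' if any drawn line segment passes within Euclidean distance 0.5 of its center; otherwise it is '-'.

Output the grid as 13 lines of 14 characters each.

Answer: #-------------
###-----------
--------------
--------------
--------------
--------------
--------------
--------------
--------------
--------------
--------------
--------------
--------------

Derivation:
Segment 0: (2,11) -> (1,11)
Segment 1: (1,11) -> (0,11)
Segment 2: (0,11) -> (0,12)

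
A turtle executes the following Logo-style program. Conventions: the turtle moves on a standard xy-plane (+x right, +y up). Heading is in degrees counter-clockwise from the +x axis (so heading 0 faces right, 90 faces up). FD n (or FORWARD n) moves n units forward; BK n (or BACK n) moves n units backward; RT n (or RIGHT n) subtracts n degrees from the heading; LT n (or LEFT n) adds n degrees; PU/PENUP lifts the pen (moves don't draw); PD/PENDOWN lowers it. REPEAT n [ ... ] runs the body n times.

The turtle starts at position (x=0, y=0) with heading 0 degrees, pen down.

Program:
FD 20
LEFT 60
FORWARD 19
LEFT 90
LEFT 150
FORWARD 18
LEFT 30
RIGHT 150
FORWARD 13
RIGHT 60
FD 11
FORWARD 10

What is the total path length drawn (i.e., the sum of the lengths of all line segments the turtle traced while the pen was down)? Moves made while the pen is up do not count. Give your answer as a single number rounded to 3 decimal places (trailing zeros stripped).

Executing turtle program step by step:
Start: pos=(0,0), heading=0, pen down
FD 20: (0,0) -> (20,0) [heading=0, draw]
LT 60: heading 0 -> 60
FD 19: (20,0) -> (29.5,16.454) [heading=60, draw]
LT 90: heading 60 -> 150
LT 150: heading 150 -> 300
FD 18: (29.5,16.454) -> (38.5,0.866) [heading=300, draw]
LT 30: heading 300 -> 330
RT 150: heading 330 -> 180
FD 13: (38.5,0.866) -> (25.5,0.866) [heading=180, draw]
RT 60: heading 180 -> 120
FD 11: (25.5,0.866) -> (20,10.392) [heading=120, draw]
FD 10: (20,10.392) -> (15,19.053) [heading=120, draw]
Final: pos=(15,19.053), heading=120, 6 segment(s) drawn

Segment lengths:
  seg 1: (0,0) -> (20,0), length = 20
  seg 2: (20,0) -> (29.5,16.454), length = 19
  seg 3: (29.5,16.454) -> (38.5,0.866), length = 18
  seg 4: (38.5,0.866) -> (25.5,0.866), length = 13
  seg 5: (25.5,0.866) -> (20,10.392), length = 11
  seg 6: (20,10.392) -> (15,19.053), length = 10
Total = 91

Answer: 91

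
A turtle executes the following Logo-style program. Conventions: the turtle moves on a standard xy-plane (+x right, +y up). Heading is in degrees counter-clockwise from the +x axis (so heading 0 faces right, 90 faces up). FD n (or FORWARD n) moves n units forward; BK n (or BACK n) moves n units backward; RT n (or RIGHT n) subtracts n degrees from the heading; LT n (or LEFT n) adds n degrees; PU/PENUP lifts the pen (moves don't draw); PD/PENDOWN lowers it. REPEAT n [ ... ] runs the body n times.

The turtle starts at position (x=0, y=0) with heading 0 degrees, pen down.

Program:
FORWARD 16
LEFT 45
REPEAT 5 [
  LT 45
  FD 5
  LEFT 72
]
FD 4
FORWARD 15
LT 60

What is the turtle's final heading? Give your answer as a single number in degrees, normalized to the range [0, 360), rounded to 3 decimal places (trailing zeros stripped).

Answer: 330

Derivation:
Executing turtle program step by step:
Start: pos=(0,0), heading=0, pen down
FD 16: (0,0) -> (16,0) [heading=0, draw]
LT 45: heading 0 -> 45
REPEAT 5 [
  -- iteration 1/5 --
  LT 45: heading 45 -> 90
  FD 5: (16,0) -> (16,5) [heading=90, draw]
  LT 72: heading 90 -> 162
  -- iteration 2/5 --
  LT 45: heading 162 -> 207
  FD 5: (16,5) -> (11.545,2.73) [heading=207, draw]
  LT 72: heading 207 -> 279
  -- iteration 3/5 --
  LT 45: heading 279 -> 324
  FD 5: (11.545,2.73) -> (15.59,-0.209) [heading=324, draw]
  LT 72: heading 324 -> 36
  -- iteration 4/5 --
  LT 45: heading 36 -> 81
  FD 5: (15.59,-0.209) -> (16.372,4.73) [heading=81, draw]
  LT 72: heading 81 -> 153
  -- iteration 5/5 --
  LT 45: heading 153 -> 198
  FD 5: (16.372,4.73) -> (11.617,3.184) [heading=198, draw]
  LT 72: heading 198 -> 270
]
FD 4: (11.617,3.184) -> (11.617,-0.816) [heading=270, draw]
FD 15: (11.617,-0.816) -> (11.617,-15.816) [heading=270, draw]
LT 60: heading 270 -> 330
Final: pos=(11.617,-15.816), heading=330, 8 segment(s) drawn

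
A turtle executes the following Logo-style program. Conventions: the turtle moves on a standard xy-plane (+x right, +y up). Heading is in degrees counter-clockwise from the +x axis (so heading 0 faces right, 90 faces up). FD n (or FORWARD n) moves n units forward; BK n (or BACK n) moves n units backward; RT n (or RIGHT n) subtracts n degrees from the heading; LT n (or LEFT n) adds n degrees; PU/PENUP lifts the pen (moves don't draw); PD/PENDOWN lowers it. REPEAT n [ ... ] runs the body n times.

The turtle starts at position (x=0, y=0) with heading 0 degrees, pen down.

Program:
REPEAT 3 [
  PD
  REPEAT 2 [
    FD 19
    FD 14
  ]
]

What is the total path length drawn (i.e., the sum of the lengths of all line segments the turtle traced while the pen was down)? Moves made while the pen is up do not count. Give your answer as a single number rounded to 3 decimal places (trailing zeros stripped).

Answer: 198

Derivation:
Executing turtle program step by step:
Start: pos=(0,0), heading=0, pen down
REPEAT 3 [
  -- iteration 1/3 --
  PD: pen down
  REPEAT 2 [
    -- iteration 1/2 --
    FD 19: (0,0) -> (19,0) [heading=0, draw]
    FD 14: (19,0) -> (33,0) [heading=0, draw]
    -- iteration 2/2 --
    FD 19: (33,0) -> (52,0) [heading=0, draw]
    FD 14: (52,0) -> (66,0) [heading=0, draw]
  ]
  -- iteration 2/3 --
  PD: pen down
  REPEAT 2 [
    -- iteration 1/2 --
    FD 19: (66,0) -> (85,0) [heading=0, draw]
    FD 14: (85,0) -> (99,0) [heading=0, draw]
    -- iteration 2/2 --
    FD 19: (99,0) -> (118,0) [heading=0, draw]
    FD 14: (118,0) -> (132,0) [heading=0, draw]
  ]
  -- iteration 3/3 --
  PD: pen down
  REPEAT 2 [
    -- iteration 1/2 --
    FD 19: (132,0) -> (151,0) [heading=0, draw]
    FD 14: (151,0) -> (165,0) [heading=0, draw]
    -- iteration 2/2 --
    FD 19: (165,0) -> (184,0) [heading=0, draw]
    FD 14: (184,0) -> (198,0) [heading=0, draw]
  ]
]
Final: pos=(198,0), heading=0, 12 segment(s) drawn

Segment lengths:
  seg 1: (0,0) -> (19,0), length = 19
  seg 2: (19,0) -> (33,0), length = 14
  seg 3: (33,0) -> (52,0), length = 19
  seg 4: (52,0) -> (66,0), length = 14
  seg 5: (66,0) -> (85,0), length = 19
  seg 6: (85,0) -> (99,0), length = 14
  seg 7: (99,0) -> (118,0), length = 19
  seg 8: (118,0) -> (132,0), length = 14
  seg 9: (132,0) -> (151,0), length = 19
  seg 10: (151,0) -> (165,0), length = 14
  seg 11: (165,0) -> (184,0), length = 19
  seg 12: (184,0) -> (198,0), length = 14
Total = 198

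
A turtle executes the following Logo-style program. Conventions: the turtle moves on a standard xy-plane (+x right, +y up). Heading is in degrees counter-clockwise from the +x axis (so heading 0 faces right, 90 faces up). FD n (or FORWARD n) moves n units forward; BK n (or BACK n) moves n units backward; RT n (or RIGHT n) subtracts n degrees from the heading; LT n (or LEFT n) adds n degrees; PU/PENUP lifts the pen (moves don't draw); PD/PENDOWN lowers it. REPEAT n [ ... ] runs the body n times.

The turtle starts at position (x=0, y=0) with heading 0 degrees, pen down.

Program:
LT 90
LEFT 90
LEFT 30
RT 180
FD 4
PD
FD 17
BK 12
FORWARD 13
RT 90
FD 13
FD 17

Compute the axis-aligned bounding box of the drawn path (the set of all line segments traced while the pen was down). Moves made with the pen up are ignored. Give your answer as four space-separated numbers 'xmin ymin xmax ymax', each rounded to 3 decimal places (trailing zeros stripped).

Executing turtle program step by step:
Start: pos=(0,0), heading=0, pen down
LT 90: heading 0 -> 90
LT 90: heading 90 -> 180
LT 30: heading 180 -> 210
RT 180: heading 210 -> 30
FD 4: (0,0) -> (3.464,2) [heading=30, draw]
PD: pen down
FD 17: (3.464,2) -> (18.187,10.5) [heading=30, draw]
BK 12: (18.187,10.5) -> (7.794,4.5) [heading=30, draw]
FD 13: (7.794,4.5) -> (19.053,11) [heading=30, draw]
RT 90: heading 30 -> 300
FD 13: (19.053,11) -> (25.553,-0.258) [heading=300, draw]
FD 17: (25.553,-0.258) -> (34.053,-14.981) [heading=300, draw]
Final: pos=(34.053,-14.981), heading=300, 6 segment(s) drawn

Segment endpoints: x in {0, 3.464, 7.794, 18.187, 19.053, 25.553, 34.053}, y in {-14.981, -0.258, 0, 2, 4.5, 10.5, 11}
xmin=0, ymin=-14.981, xmax=34.053, ymax=11

Answer: 0 -14.981 34.053 11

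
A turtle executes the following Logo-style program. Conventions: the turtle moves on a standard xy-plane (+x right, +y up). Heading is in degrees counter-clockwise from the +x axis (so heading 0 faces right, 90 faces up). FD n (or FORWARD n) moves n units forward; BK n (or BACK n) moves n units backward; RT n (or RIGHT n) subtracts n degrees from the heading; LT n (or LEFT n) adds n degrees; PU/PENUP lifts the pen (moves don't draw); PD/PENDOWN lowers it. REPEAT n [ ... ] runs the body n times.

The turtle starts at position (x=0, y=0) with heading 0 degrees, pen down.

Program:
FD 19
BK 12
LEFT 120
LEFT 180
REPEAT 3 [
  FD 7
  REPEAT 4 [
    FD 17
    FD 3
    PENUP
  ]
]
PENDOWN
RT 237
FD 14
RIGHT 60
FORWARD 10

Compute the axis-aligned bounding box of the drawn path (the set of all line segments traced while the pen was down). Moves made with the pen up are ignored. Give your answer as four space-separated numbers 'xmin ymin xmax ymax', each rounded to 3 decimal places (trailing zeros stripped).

Answer: 0 -226.033 153.842 0

Derivation:
Executing turtle program step by step:
Start: pos=(0,0), heading=0, pen down
FD 19: (0,0) -> (19,0) [heading=0, draw]
BK 12: (19,0) -> (7,0) [heading=0, draw]
LT 120: heading 0 -> 120
LT 180: heading 120 -> 300
REPEAT 3 [
  -- iteration 1/3 --
  FD 7: (7,0) -> (10.5,-6.062) [heading=300, draw]
  REPEAT 4 [
    -- iteration 1/4 --
    FD 17: (10.5,-6.062) -> (19,-20.785) [heading=300, draw]
    FD 3: (19,-20.785) -> (20.5,-23.383) [heading=300, draw]
    PU: pen up
    -- iteration 2/4 --
    FD 17: (20.5,-23.383) -> (29,-38.105) [heading=300, move]
    FD 3: (29,-38.105) -> (30.5,-40.703) [heading=300, move]
    PU: pen up
    -- iteration 3/4 --
    FD 17: (30.5,-40.703) -> (39,-55.426) [heading=300, move]
    FD 3: (39,-55.426) -> (40.5,-58.024) [heading=300, move]
    PU: pen up
    -- iteration 4/4 --
    FD 17: (40.5,-58.024) -> (49,-72.746) [heading=300, move]
    FD 3: (49,-72.746) -> (50.5,-75.344) [heading=300, move]
    PU: pen up
  ]
  -- iteration 2/3 --
  FD 7: (50.5,-75.344) -> (54,-81.406) [heading=300, move]
  REPEAT 4 [
    -- iteration 1/4 --
    FD 17: (54,-81.406) -> (62.5,-96.129) [heading=300, move]
    FD 3: (62.5,-96.129) -> (64,-98.727) [heading=300, move]
    PU: pen up
    -- iteration 2/4 --
    FD 17: (64,-98.727) -> (72.5,-113.449) [heading=300, move]
    FD 3: (72.5,-113.449) -> (74,-116.047) [heading=300, move]
    PU: pen up
    -- iteration 3/4 --
    FD 17: (74,-116.047) -> (82.5,-130.77) [heading=300, move]
    FD 3: (82.5,-130.77) -> (84,-133.368) [heading=300, move]
    PU: pen up
    -- iteration 4/4 --
    FD 17: (84,-133.368) -> (92.5,-148.09) [heading=300, move]
    FD 3: (92.5,-148.09) -> (94,-150.688) [heading=300, move]
    PU: pen up
  ]
  -- iteration 3/3 --
  FD 7: (94,-150.688) -> (97.5,-156.751) [heading=300, move]
  REPEAT 4 [
    -- iteration 1/4 --
    FD 17: (97.5,-156.751) -> (106,-171.473) [heading=300, move]
    FD 3: (106,-171.473) -> (107.5,-174.071) [heading=300, move]
    PU: pen up
    -- iteration 2/4 --
    FD 17: (107.5,-174.071) -> (116,-188.794) [heading=300, move]
    FD 3: (116,-188.794) -> (117.5,-191.392) [heading=300, move]
    PU: pen up
    -- iteration 3/4 --
    FD 17: (117.5,-191.392) -> (126,-206.114) [heading=300, move]
    FD 3: (126,-206.114) -> (127.5,-208.712) [heading=300, move]
    PU: pen up
    -- iteration 4/4 --
    FD 17: (127.5,-208.712) -> (136,-223.435) [heading=300, move]
    FD 3: (136,-223.435) -> (137.5,-226.033) [heading=300, move]
    PU: pen up
  ]
]
PD: pen down
RT 237: heading 300 -> 63
FD 14: (137.5,-226.033) -> (143.856,-213.559) [heading=63, draw]
RT 60: heading 63 -> 3
FD 10: (143.856,-213.559) -> (153.842,-213.035) [heading=3, draw]
Final: pos=(153.842,-213.035), heading=3, 7 segment(s) drawn

Segment endpoints: x in {0, 7, 10.5, 19, 20.5, 137.5, 143.856, 153.842}, y in {-226.033, -213.559, -213.035, -23.383, -20.785, -6.062, 0}
xmin=0, ymin=-226.033, xmax=153.842, ymax=0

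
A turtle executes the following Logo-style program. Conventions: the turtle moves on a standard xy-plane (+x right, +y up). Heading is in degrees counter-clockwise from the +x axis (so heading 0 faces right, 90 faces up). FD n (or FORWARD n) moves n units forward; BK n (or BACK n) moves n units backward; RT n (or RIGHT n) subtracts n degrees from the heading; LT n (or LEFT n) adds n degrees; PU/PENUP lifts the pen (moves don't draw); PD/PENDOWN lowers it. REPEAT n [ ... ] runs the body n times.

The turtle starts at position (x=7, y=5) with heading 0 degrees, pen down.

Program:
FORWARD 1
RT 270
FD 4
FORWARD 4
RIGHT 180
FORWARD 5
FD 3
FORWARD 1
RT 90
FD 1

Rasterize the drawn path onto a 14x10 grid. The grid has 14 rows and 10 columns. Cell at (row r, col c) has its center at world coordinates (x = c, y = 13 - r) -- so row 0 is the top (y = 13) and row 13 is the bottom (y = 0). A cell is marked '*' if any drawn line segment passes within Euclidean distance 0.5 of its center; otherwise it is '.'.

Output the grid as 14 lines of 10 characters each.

Segment 0: (7,5) -> (8,5)
Segment 1: (8,5) -> (8,9)
Segment 2: (8,9) -> (8,13)
Segment 3: (8,13) -> (8,8)
Segment 4: (8,8) -> (8,5)
Segment 5: (8,5) -> (8,4)
Segment 6: (8,4) -> (7,4)

Answer: ........*.
........*.
........*.
........*.
........*.
........*.
........*.
........*.
.......**.
.......**.
..........
..........
..........
..........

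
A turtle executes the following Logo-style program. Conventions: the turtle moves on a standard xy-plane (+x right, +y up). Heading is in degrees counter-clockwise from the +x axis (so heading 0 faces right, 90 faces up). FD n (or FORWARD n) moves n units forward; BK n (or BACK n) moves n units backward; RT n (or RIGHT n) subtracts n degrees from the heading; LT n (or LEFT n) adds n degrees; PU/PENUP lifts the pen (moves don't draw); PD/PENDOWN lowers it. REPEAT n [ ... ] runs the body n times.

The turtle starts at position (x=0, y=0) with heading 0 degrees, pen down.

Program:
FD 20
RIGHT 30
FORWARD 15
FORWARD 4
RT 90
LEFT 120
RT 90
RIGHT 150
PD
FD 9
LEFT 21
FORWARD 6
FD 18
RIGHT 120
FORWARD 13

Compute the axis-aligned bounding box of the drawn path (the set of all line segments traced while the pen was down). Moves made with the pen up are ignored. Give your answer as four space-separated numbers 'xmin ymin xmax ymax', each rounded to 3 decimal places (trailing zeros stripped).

Answer: 0 -9.5 36.454 18.057

Derivation:
Executing turtle program step by step:
Start: pos=(0,0), heading=0, pen down
FD 20: (0,0) -> (20,0) [heading=0, draw]
RT 30: heading 0 -> 330
FD 15: (20,0) -> (32.99,-7.5) [heading=330, draw]
FD 4: (32.99,-7.5) -> (36.454,-9.5) [heading=330, draw]
RT 90: heading 330 -> 240
LT 120: heading 240 -> 0
RT 90: heading 0 -> 270
RT 150: heading 270 -> 120
PD: pen down
FD 9: (36.454,-9.5) -> (31.954,-1.706) [heading=120, draw]
LT 21: heading 120 -> 141
FD 6: (31.954,-1.706) -> (27.292,2.07) [heading=141, draw]
FD 18: (27.292,2.07) -> (13.303,13.398) [heading=141, draw]
RT 120: heading 141 -> 21
FD 13: (13.303,13.398) -> (25.44,18.057) [heading=21, draw]
Final: pos=(25.44,18.057), heading=21, 7 segment(s) drawn

Segment endpoints: x in {0, 13.303, 20, 25.44, 27.292, 31.954, 32.99, 36.454}, y in {-9.5, -7.5, -1.706, 0, 2.07, 13.398, 18.057}
xmin=0, ymin=-9.5, xmax=36.454, ymax=18.057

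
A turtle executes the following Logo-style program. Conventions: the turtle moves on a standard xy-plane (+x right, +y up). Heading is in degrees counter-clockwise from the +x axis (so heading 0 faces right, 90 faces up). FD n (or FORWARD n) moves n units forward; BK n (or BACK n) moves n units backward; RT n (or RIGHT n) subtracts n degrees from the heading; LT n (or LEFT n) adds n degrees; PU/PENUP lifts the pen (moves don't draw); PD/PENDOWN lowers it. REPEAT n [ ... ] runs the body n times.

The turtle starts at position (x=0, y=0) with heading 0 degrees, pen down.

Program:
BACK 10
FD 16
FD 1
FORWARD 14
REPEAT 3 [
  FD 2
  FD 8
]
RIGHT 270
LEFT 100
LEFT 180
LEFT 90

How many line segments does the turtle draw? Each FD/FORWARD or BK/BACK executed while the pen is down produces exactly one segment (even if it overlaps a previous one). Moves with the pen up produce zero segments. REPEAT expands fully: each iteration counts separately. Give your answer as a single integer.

Answer: 10

Derivation:
Executing turtle program step by step:
Start: pos=(0,0), heading=0, pen down
BK 10: (0,0) -> (-10,0) [heading=0, draw]
FD 16: (-10,0) -> (6,0) [heading=0, draw]
FD 1: (6,0) -> (7,0) [heading=0, draw]
FD 14: (7,0) -> (21,0) [heading=0, draw]
REPEAT 3 [
  -- iteration 1/3 --
  FD 2: (21,0) -> (23,0) [heading=0, draw]
  FD 8: (23,0) -> (31,0) [heading=0, draw]
  -- iteration 2/3 --
  FD 2: (31,0) -> (33,0) [heading=0, draw]
  FD 8: (33,0) -> (41,0) [heading=0, draw]
  -- iteration 3/3 --
  FD 2: (41,0) -> (43,0) [heading=0, draw]
  FD 8: (43,0) -> (51,0) [heading=0, draw]
]
RT 270: heading 0 -> 90
LT 100: heading 90 -> 190
LT 180: heading 190 -> 10
LT 90: heading 10 -> 100
Final: pos=(51,0), heading=100, 10 segment(s) drawn
Segments drawn: 10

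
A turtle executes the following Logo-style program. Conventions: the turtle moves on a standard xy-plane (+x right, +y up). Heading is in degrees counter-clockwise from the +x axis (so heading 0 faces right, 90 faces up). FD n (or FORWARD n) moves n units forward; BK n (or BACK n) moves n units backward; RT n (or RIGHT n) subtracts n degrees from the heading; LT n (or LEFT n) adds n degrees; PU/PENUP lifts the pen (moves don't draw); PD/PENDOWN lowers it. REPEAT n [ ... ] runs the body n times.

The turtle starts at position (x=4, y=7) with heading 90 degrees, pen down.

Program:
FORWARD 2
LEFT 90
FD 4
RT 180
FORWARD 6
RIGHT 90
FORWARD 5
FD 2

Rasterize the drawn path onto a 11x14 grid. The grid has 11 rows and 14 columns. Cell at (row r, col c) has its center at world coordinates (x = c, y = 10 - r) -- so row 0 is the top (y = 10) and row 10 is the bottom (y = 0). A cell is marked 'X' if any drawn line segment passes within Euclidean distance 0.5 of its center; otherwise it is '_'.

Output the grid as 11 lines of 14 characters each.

Segment 0: (4,7) -> (4,9)
Segment 1: (4,9) -> (0,9)
Segment 2: (0,9) -> (6,9)
Segment 3: (6,9) -> (6,4)
Segment 4: (6,4) -> (6,2)

Answer: ______________
XXXXXXX_______
____X_X_______
____X_X_______
______X_______
______X_______
______X_______
______X_______
______X_______
______________
______________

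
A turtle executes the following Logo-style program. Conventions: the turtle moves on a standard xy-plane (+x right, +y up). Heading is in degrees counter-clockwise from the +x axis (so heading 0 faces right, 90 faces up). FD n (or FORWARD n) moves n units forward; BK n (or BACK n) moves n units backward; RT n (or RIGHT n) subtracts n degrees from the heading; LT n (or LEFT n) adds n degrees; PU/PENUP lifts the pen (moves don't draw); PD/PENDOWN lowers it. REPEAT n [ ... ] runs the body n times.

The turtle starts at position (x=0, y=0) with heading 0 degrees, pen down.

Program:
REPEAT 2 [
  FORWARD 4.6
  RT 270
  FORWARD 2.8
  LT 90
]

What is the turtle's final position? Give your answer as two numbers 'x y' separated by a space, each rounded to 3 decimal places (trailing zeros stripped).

Executing turtle program step by step:
Start: pos=(0,0), heading=0, pen down
REPEAT 2 [
  -- iteration 1/2 --
  FD 4.6: (0,0) -> (4.6,0) [heading=0, draw]
  RT 270: heading 0 -> 90
  FD 2.8: (4.6,0) -> (4.6,2.8) [heading=90, draw]
  LT 90: heading 90 -> 180
  -- iteration 2/2 --
  FD 4.6: (4.6,2.8) -> (0,2.8) [heading=180, draw]
  RT 270: heading 180 -> 270
  FD 2.8: (0,2.8) -> (0,0) [heading=270, draw]
  LT 90: heading 270 -> 0
]
Final: pos=(0,0), heading=0, 4 segment(s) drawn

Answer: 0 0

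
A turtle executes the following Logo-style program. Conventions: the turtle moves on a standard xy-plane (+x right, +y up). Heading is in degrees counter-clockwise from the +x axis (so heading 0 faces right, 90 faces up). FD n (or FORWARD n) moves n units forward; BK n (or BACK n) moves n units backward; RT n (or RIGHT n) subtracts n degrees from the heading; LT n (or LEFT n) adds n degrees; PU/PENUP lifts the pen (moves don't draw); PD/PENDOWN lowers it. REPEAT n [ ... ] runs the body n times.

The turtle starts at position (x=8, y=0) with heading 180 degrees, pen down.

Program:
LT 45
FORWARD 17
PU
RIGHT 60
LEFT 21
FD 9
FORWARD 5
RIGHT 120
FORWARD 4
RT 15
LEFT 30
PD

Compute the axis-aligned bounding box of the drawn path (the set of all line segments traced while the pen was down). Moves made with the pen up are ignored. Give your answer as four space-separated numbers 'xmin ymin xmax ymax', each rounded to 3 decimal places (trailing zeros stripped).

Executing turtle program step by step:
Start: pos=(8,0), heading=180, pen down
LT 45: heading 180 -> 225
FD 17: (8,0) -> (-4.021,-12.021) [heading=225, draw]
PU: pen up
RT 60: heading 225 -> 165
LT 21: heading 165 -> 186
FD 9: (-4.021,-12.021) -> (-12.972,-12.962) [heading=186, move]
FD 5: (-12.972,-12.962) -> (-17.944,-13.484) [heading=186, move]
RT 120: heading 186 -> 66
FD 4: (-17.944,-13.484) -> (-16.317,-9.83) [heading=66, move]
RT 15: heading 66 -> 51
LT 30: heading 51 -> 81
PD: pen down
Final: pos=(-16.317,-9.83), heading=81, 1 segment(s) drawn

Segment endpoints: x in {-4.021, 8}, y in {-12.021, 0}
xmin=-4.021, ymin=-12.021, xmax=8, ymax=0

Answer: -4.021 -12.021 8 0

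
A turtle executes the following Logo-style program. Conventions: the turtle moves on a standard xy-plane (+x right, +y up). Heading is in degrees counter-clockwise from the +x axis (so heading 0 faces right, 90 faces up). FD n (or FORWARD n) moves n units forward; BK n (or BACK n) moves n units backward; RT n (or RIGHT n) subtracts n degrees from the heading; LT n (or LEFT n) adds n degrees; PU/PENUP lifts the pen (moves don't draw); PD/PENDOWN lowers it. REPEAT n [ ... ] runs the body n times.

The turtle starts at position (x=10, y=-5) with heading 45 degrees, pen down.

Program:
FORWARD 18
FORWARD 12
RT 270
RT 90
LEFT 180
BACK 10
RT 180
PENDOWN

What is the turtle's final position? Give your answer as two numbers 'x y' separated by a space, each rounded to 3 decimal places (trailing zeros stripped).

Executing turtle program step by step:
Start: pos=(10,-5), heading=45, pen down
FD 18: (10,-5) -> (22.728,7.728) [heading=45, draw]
FD 12: (22.728,7.728) -> (31.213,16.213) [heading=45, draw]
RT 270: heading 45 -> 135
RT 90: heading 135 -> 45
LT 180: heading 45 -> 225
BK 10: (31.213,16.213) -> (38.284,23.284) [heading=225, draw]
RT 180: heading 225 -> 45
PD: pen down
Final: pos=(38.284,23.284), heading=45, 3 segment(s) drawn

Answer: 38.284 23.284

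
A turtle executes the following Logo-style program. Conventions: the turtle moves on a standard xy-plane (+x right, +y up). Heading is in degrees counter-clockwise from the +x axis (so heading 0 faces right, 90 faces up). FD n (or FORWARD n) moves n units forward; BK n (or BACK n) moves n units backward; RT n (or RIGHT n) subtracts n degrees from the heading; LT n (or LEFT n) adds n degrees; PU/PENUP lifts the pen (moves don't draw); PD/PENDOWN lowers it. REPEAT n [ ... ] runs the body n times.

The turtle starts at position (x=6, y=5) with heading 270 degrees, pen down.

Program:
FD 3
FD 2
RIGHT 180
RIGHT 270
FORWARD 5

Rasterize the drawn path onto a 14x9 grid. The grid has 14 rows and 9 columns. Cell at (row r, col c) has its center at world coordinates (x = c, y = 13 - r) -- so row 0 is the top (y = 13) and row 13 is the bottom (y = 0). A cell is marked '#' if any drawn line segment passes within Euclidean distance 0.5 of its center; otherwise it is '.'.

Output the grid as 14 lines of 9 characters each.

Answer: .........
.........
.........
.........
.........
.........
.........
.........
......#..
......#..
......#..
......#..
......#..
.######..

Derivation:
Segment 0: (6,5) -> (6,2)
Segment 1: (6,2) -> (6,0)
Segment 2: (6,0) -> (1,-0)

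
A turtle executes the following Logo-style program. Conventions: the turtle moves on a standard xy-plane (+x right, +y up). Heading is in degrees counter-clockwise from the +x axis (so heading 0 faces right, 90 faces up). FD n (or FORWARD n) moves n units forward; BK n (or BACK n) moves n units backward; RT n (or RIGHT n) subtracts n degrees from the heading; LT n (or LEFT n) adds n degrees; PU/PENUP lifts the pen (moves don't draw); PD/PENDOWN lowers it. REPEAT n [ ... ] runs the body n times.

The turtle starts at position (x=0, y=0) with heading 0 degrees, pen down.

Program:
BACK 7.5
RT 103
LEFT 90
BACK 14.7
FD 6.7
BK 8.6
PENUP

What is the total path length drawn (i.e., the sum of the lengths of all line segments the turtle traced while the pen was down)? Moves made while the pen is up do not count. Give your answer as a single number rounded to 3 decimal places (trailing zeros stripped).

Executing turtle program step by step:
Start: pos=(0,0), heading=0, pen down
BK 7.5: (0,0) -> (-7.5,0) [heading=0, draw]
RT 103: heading 0 -> 257
LT 90: heading 257 -> 347
BK 14.7: (-7.5,0) -> (-21.823,3.307) [heading=347, draw]
FD 6.7: (-21.823,3.307) -> (-15.295,1.8) [heading=347, draw]
BK 8.6: (-15.295,1.8) -> (-23.675,3.734) [heading=347, draw]
PU: pen up
Final: pos=(-23.675,3.734), heading=347, 4 segment(s) drawn

Segment lengths:
  seg 1: (0,0) -> (-7.5,0), length = 7.5
  seg 2: (-7.5,0) -> (-21.823,3.307), length = 14.7
  seg 3: (-21.823,3.307) -> (-15.295,1.8), length = 6.7
  seg 4: (-15.295,1.8) -> (-23.675,3.734), length = 8.6
Total = 37.5

Answer: 37.5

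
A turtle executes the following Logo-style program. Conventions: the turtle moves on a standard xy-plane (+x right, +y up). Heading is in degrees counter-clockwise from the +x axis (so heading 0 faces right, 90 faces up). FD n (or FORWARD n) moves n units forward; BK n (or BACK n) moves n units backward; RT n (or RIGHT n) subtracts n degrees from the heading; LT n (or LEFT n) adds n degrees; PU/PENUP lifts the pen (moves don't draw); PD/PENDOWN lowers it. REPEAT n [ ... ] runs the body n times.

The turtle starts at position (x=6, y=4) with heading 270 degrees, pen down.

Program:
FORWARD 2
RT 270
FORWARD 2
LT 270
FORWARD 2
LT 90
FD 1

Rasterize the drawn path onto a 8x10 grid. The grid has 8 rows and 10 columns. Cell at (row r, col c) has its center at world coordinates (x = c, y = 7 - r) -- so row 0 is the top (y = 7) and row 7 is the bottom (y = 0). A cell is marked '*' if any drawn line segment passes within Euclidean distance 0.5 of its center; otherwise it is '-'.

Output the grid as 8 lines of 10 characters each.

Segment 0: (6,4) -> (6,2)
Segment 1: (6,2) -> (8,2)
Segment 2: (8,2) -> (8,0)
Segment 3: (8,0) -> (9,-0)

Answer: ----------
----------
----------
------*---
------*---
------***-
--------*-
--------**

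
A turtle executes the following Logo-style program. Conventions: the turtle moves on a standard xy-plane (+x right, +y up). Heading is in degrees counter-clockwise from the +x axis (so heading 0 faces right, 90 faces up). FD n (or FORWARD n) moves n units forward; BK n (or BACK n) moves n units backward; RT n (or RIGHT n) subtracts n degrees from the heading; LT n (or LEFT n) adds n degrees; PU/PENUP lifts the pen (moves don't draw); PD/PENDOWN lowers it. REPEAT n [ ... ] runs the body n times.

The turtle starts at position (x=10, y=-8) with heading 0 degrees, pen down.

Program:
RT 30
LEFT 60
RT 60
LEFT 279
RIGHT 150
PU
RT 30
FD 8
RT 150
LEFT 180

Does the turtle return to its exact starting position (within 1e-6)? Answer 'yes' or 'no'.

Executing turtle program step by step:
Start: pos=(10,-8), heading=0, pen down
RT 30: heading 0 -> 330
LT 60: heading 330 -> 30
RT 60: heading 30 -> 330
LT 279: heading 330 -> 249
RT 150: heading 249 -> 99
PU: pen up
RT 30: heading 99 -> 69
FD 8: (10,-8) -> (12.867,-0.531) [heading=69, move]
RT 150: heading 69 -> 279
LT 180: heading 279 -> 99
Final: pos=(12.867,-0.531), heading=99, 0 segment(s) drawn

Start position: (10, -8)
Final position: (12.867, -0.531)
Distance = 8; >= 1e-6 -> NOT closed

Answer: no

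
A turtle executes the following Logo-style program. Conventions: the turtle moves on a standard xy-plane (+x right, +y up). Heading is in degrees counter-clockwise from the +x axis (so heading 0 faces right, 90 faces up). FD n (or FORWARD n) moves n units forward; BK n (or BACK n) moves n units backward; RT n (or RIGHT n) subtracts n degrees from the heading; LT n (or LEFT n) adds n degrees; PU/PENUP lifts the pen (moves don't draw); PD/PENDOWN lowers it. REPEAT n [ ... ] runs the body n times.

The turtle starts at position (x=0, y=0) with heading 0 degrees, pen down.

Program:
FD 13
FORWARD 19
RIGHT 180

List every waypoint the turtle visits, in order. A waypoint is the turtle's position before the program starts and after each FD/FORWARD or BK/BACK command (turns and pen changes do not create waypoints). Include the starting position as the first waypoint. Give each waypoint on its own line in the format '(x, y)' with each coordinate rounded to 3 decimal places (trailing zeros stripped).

Answer: (0, 0)
(13, 0)
(32, 0)

Derivation:
Executing turtle program step by step:
Start: pos=(0,0), heading=0, pen down
FD 13: (0,0) -> (13,0) [heading=0, draw]
FD 19: (13,0) -> (32,0) [heading=0, draw]
RT 180: heading 0 -> 180
Final: pos=(32,0), heading=180, 2 segment(s) drawn
Waypoints (3 total):
(0, 0)
(13, 0)
(32, 0)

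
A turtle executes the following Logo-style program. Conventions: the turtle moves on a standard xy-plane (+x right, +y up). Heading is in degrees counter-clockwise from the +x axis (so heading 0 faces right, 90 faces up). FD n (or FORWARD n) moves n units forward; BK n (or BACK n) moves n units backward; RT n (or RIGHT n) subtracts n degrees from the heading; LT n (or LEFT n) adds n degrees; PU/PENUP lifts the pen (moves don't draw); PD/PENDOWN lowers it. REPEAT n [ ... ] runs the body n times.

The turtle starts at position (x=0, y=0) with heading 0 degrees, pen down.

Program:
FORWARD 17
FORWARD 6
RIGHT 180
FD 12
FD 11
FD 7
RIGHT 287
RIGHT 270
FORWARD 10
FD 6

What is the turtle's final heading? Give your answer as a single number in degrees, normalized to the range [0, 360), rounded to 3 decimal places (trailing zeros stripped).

Answer: 343

Derivation:
Executing turtle program step by step:
Start: pos=(0,0), heading=0, pen down
FD 17: (0,0) -> (17,0) [heading=0, draw]
FD 6: (17,0) -> (23,0) [heading=0, draw]
RT 180: heading 0 -> 180
FD 12: (23,0) -> (11,0) [heading=180, draw]
FD 11: (11,0) -> (0,0) [heading=180, draw]
FD 7: (0,0) -> (-7,0) [heading=180, draw]
RT 287: heading 180 -> 253
RT 270: heading 253 -> 343
FD 10: (-7,0) -> (2.563,-2.924) [heading=343, draw]
FD 6: (2.563,-2.924) -> (8.301,-4.678) [heading=343, draw]
Final: pos=(8.301,-4.678), heading=343, 7 segment(s) drawn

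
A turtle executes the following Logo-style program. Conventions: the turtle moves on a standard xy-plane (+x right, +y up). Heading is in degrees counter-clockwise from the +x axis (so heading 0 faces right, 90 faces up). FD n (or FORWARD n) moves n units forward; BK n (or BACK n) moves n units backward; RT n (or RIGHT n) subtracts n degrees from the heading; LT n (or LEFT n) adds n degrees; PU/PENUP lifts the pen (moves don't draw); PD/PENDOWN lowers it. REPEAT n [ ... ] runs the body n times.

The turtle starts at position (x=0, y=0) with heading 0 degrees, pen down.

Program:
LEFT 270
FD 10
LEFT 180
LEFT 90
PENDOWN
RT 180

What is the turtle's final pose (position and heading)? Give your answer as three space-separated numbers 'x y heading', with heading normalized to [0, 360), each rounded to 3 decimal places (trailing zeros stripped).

Answer: 0 -10 0

Derivation:
Executing turtle program step by step:
Start: pos=(0,0), heading=0, pen down
LT 270: heading 0 -> 270
FD 10: (0,0) -> (0,-10) [heading=270, draw]
LT 180: heading 270 -> 90
LT 90: heading 90 -> 180
PD: pen down
RT 180: heading 180 -> 0
Final: pos=(0,-10), heading=0, 1 segment(s) drawn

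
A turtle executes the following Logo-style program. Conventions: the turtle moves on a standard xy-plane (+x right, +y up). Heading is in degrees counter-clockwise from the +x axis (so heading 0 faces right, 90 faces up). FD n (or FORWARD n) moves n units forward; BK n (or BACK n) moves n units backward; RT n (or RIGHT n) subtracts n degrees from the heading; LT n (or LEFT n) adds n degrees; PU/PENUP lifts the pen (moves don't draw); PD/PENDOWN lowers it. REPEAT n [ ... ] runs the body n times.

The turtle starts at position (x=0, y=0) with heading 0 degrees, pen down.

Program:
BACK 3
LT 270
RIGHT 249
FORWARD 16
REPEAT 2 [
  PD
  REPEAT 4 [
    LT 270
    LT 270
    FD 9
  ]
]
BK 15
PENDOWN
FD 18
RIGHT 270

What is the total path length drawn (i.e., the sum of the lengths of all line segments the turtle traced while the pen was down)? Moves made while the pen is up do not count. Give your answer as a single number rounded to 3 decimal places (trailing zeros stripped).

Executing turtle program step by step:
Start: pos=(0,0), heading=0, pen down
BK 3: (0,0) -> (-3,0) [heading=0, draw]
LT 270: heading 0 -> 270
RT 249: heading 270 -> 21
FD 16: (-3,0) -> (11.937,5.734) [heading=21, draw]
REPEAT 2 [
  -- iteration 1/2 --
  PD: pen down
  REPEAT 4 [
    -- iteration 1/4 --
    LT 270: heading 21 -> 291
    LT 270: heading 291 -> 201
    FD 9: (11.937,5.734) -> (3.535,2.509) [heading=201, draw]
    -- iteration 2/4 --
    LT 270: heading 201 -> 111
    LT 270: heading 111 -> 21
    FD 9: (3.535,2.509) -> (11.937,5.734) [heading=21, draw]
    -- iteration 3/4 --
    LT 270: heading 21 -> 291
    LT 270: heading 291 -> 201
    FD 9: (11.937,5.734) -> (3.535,2.509) [heading=201, draw]
    -- iteration 4/4 --
    LT 270: heading 201 -> 111
    LT 270: heading 111 -> 21
    FD 9: (3.535,2.509) -> (11.937,5.734) [heading=21, draw]
  ]
  -- iteration 2/2 --
  PD: pen down
  REPEAT 4 [
    -- iteration 1/4 --
    LT 270: heading 21 -> 291
    LT 270: heading 291 -> 201
    FD 9: (11.937,5.734) -> (3.535,2.509) [heading=201, draw]
    -- iteration 2/4 --
    LT 270: heading 201 -> 111
    LT 270: heading 111 -> 21
    FD 9: (3.535,2.509) -> (11.937,5.734) [heading=21, draw]
    -- iteration 3/4 --
    LT 270: heading 21 -> 291
    LT 270: heading 291 -> 201
    FD 9: (11.937,5.734) -> (3.535,2.509) [heading=201, draw]
    -- iteration 4/4 --
    LT 270: heading 201 -> 111
    LT 270: heading 111 -> 21
    FD 9: (3.535,2.509) -> (11.937,5.734) [heading=21, draw]
  ]
]
BK 15: (11.937,5.734) -> (-2.066,0.358) [heading=21, draw]
PD: pen down
FD 18: (-2.066,0.358) -> (14.738,6.809) [heading=21, draw]
RT 270: heading 21 -> 111
Final: pos=(14.738,6.809), heading=111, 12 segment(s) drawn

Segment lengths:
  seg 1: (0,0) -> (-3,0), length = 3
  seg 2: (-3,0) -> (11.937,5.734), length = 16
  seg 3: (11.937,5.734) -> (3.535,2.509), length = 9
  seg 4: (3.535,2.509) -> (11.937,5.734), length = 9
  seg 5: (11.937,5.734) -> (3.535,2.509), length = 9
  seg 6: (3.535,2.509) -> (11.937,5.734), length = 9
  seg 7: (11.937,5.734) -> (3.535,2.509), length = 9
  seg 8: (3.535,2.509) -> (11.937,5.734), length = 9
  seg 9: (11.937,5.734) -> (3.535,2.509), length = 9
  seg 10: (3.535,2.509) -> (11.937,5.734), length = 9
  seg 11: (11.937,5.734) -> (-2.066,0.358), length = 15
  seg 12: (-2.066,0.358) -> (14.738,6.809), length = 18
Total = 124

Answer: 124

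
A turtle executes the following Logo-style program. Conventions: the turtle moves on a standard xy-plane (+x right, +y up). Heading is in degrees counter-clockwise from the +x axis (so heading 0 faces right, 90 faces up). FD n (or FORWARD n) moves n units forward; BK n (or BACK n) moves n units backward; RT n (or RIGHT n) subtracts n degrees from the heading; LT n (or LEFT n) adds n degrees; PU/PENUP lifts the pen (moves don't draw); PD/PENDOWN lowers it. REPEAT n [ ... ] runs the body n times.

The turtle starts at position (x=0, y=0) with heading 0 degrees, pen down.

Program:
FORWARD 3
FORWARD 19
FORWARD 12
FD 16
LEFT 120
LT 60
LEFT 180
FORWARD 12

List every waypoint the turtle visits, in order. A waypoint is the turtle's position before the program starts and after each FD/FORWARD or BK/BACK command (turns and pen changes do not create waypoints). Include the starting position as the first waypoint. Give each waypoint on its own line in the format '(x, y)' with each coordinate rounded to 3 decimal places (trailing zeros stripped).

Answer: (0, 0)
(3, 0)
(22, 0)
(34, 0)
(50, 0)
(62, 0)

Derivation:
Executing turtle program step by step:
Start: pos=(0,0), heading=0, pen down
FD 3: (0,0) -> (3,0) [heading=0, draw]
FD 19: (3,0) -> (22,0) [heading=0, draw]
FD 12: (22,0) -> (34,0) [heading=0, draw]
FD 16: (34,0) -> (50,0) [heading=0, draw]
LT 120: heading 0 -> 120
LT 60: heading 120 -> 180
LT 180: heading 180 -> 0
FD 12: (50,0) -> (62,0) [heading=0, draw]
Final: pos=(62,0), heading=0, 5 segment(s) drawn
Waypoints (6 total):
(0, 0)
(3, 0)
(22, 0)
(34, 0)
(50, 0)
(62, 0)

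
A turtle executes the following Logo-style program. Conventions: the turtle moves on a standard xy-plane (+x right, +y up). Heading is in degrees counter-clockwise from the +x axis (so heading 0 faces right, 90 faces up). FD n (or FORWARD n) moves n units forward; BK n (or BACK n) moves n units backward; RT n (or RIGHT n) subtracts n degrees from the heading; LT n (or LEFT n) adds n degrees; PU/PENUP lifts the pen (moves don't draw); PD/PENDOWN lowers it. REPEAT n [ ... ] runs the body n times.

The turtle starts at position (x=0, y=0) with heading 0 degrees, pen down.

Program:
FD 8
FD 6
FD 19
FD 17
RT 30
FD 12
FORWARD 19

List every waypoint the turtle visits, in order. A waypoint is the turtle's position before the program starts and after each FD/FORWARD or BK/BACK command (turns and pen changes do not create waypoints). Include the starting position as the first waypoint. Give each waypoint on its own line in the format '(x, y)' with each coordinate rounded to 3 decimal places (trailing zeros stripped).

Answer: (0, 0)
(8, 0)
(14, 0)
(33, 0)
(50, 0)
(60.392, -6)
(76.847, -15.5)

Derivation:
Executing turtle program step by step:
Start: pos=(0,0), heading=0, pen down
FD 8: (0,0) -> (8,0) [heading=0, draw]
FD 6: (8,0) -> (14,0) [heading=0, draw]
FD 19: (14,0) -> (33,0) [heading=0, draw]
FD 17: (33,0) -> (50,0) [heading=0, draw]
RT 30: heading 0 -> 330
FD 12: (50,0) -> (60.392,-6) [heading=330, draw]
FD 19: (60.392,-6) -> (76.847,-15.5) [heading=330, draw]
Final: pos=(76.847,-15.5), heading=330, 6 segment(s) drawn
Waypoints (7 total):
(0, 0)
(8, 0)
(14, 0)
(33, 0)
(50, 0)
(60.392, -6)
(76.847, -15.5)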